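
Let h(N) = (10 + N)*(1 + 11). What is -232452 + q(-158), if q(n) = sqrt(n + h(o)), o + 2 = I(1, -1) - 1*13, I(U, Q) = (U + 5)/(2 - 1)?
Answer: -232452 + I*sqrt(146) ≈ -2.3245e+5 + 12.083*I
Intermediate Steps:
I(U, Q) = 5 + U (I(U, Q) = (5 + U)/1 = (5 + U)*1 = 5 + U)
o = -9 (o = -2 + ((5 + 1) - 1*13) = -2 + (6 - 13) = -2 - 7 = -9)
h(N) = 120 + 12*N (h(N) = (10 + N)*12 = 120 + 12*N)
q(n) = sqrt(12 + n) (q(n) = sqrt(n + (120 + 12*(-9))) = sqrt(n + (120 - 108)) = sqrt(n + 12) = sqrt(12 + n))
-232452 + q(-158) = -232452 + sqrt(12 - 158) = -232452 + sqrt(-146) = -232452 + I*sqrt(146)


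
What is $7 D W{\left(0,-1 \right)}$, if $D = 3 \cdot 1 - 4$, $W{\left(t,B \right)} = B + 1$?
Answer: $0$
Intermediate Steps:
$W{\left(t,B \right)} = 1 + B$
$D = -1$ ($D = 3 - 4 = -1$)
$7 D W{\left(0,-1 \right)} = 7 \left(-1\right) \left(1 - 1\right) = \left(-7\right) 0 = 0$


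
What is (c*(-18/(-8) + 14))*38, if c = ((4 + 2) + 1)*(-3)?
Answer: -25935/2 ≈ -12968.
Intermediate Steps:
c = -21 (c = (6 + 1)*(-3) = 7*(-3) = -21)
(c*(-18/(-8) + 14))*38 = -21*(-18/(-8) + 14)*38 = -21*(-18*(-⅛) + 14)*38 = -21*(9/4 + 14)*38 = -21*65/4*38 = -1365/4*38 = -25935/2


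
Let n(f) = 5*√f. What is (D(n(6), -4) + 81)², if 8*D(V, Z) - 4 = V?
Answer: 212627/32 + 815*√6/8 ≈ 6894.1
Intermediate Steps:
D(V, Z) = ½ + V/8
(D(n(6), -4) + 81)² = ((½ + (5*√6)/8) + 81)² = ((½ + 5*√6/8) + 81)² = (163/2 + 5*√6/8)²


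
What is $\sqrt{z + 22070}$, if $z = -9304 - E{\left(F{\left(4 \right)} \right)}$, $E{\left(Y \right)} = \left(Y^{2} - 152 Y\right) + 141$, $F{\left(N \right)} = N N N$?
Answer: $\sqrt{18257} \approx 135.12$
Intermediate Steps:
$F{\left(N \right)} = N^{3}$ ($F{\left(N \right)} = N^{2} N = N^{3}$)
$E{\left(Y \right)} = 141 + Y^{2} - 152 Y$
$z = -3813$ ($z = -9304 - \left(141 + \left(4^{3}\right)^{2} - 152 \cdot 4^{3}\right) = -9304 - \left(141 + 64^{2} - 9728\right) = -9304 - \left(141 + 4096 - 9728\right) = -9304 - -5491 = -9304 + 5491 = -3813$)
$\sqrt{z + 22070} = \sqrt{-3813 + 22070} = \sqrt{18257}$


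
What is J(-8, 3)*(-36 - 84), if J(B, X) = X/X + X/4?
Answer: -210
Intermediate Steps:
J(B, X) = 1 + X/4 (J(B, X) = 1 + X*(1/4) = 1 + X/4)
J(-8, 3)*(-36 - 84) = (1 + (1/4)*3)*(-36 - 84) = (1 + 3/4)*(-120) = (7/4)*(-120) = -210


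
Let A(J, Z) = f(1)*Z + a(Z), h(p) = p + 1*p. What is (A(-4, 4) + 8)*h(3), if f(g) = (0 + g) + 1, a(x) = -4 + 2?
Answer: 84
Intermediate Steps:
h(p) = 2*p (h(p) = p + p = 2*p)
a(x) = -2
f(g) = 1 + g (f(g) = g + 1 = 1 + g)
A(J, Z) = -2 + 2*Z (A(J, Z) = (1 + 1)*Z - 2 = 2*Z - 2 = -2 + 2*Z)
(A(-4, 4) + 8)*h(3) = ((-2 + 2*4) + 8)*(2*3) = ((-2 + 8) + 8)*6 = (6 + 8)*6 = 14*6 = 84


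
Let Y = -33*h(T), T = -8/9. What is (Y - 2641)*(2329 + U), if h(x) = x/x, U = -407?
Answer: -5139428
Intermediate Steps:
T = -8/9 (T = -8*⅑ = -8/9 ≈ -0.88889)
h(x) = 1
Y = -33 (Y = -33*1 = -33)
(Y - 2641)*(2329 + U) = (-33 - 2641)*(2329 - 407) = -2674*1922 = -5139428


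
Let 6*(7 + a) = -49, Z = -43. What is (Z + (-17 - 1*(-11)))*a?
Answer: 4459/6 ≈ 743.17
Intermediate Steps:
a = -91/6 (a = -7 + (⅙)*(-49) = -7 - 49/6 = -91/6 ≈ -15.167)
(Z + (-17 - 1*(-11)))*a = (-43 + (-17 - 1*(-11)))*(-91/6) = (-43 + (-17 + 11))*(-91/6) = (-43 - 6)*(-91/6) = -49*(-91/6) = 4459/6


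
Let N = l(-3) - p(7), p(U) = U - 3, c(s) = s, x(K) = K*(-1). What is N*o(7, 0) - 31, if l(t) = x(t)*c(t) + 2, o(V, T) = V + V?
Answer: -185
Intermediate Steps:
x(K) = -K
p(U) = -3 + U
o(V, T) = 2*V
l(t) = 2 - t**2 (l(t) = (-t)*t + 2 = -t**2 + 2 = 2 - t**2)
N = -11 (N = (2 - 1*(-3)**2) - (-3 + 7) = (2 - 1*9) - 1*4 = (2 - 9) - 4 = -7 - 4 = -11)
N*o(7, 0) - 31 = -22*7 - 31 = -11*14 - 31 = -154 - 31 = -185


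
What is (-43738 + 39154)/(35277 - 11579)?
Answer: -2292/11849 ≈ -0.19343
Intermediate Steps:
(-43738 + 39154)/(35277 - 11579) = -4584/23698 = -4584*1/23698 = -2292/11849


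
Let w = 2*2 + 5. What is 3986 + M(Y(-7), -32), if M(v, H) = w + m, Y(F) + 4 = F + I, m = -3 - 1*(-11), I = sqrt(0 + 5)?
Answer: 4003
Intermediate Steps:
I = sqrt(5) ≈ 2.2361
w = 9 (w = 4 + 5 = 9)
m = 8 (m = -3 + 11 = 8)
Y(F) = -4 + F + sqrt(5) (Y(F) = -4 + (F + sqrt(5)) = -4 + F + sqrt(5))
M(v, H) = 17 (M(v, H) = 9 + 8 = 17)
3986 + M(Y(-7), -32) = 3986 + 17 = 4003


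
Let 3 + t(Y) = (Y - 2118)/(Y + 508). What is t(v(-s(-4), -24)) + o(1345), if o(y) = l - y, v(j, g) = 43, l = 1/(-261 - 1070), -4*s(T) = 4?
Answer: -991359964/733381 ≈ -1351.8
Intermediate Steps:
s(T) = -1 (s(T) = -1/4*4 = -1)
l = -1/1331 (l = 1/(-1331) = -1/1331 ≈ -0.00075131)
t(Y) = -3 + (-2118 + Y)/(508 + Y) (t(Y) = -3 + (Y - 2118)/(Y + 508) = -3 + (-2118 + Y)/(508 + Y))
o(y) = -1/1331 - y
t(v(-s(-4), -24)) + o(1345) = 2*(-1821 - 1*43)/(508 + 43) + (-1/1331 - 1*1345) = 2*(-1821 - 43)/551 + (-1/1331 - 1345) = 2*(1/551)*(-1864) - 1790196/1331 = -3728/551 - 1790196/1331 = -991359964/733381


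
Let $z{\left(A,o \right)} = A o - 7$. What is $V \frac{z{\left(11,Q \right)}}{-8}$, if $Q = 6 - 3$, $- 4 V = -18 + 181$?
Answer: $\frac{2119}{16} \approx 132.44$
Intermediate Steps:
$V = - \frac{163}{4}$ ($V = - \frac{-18 + 181}{4} = \left(- \frac{1}{4}\right) 163 = - \frac{163}{4} \approx -40.75$)
$Q = 3$
$z{\left(A,o \right)} = -7 + A o$
$V \frac{z{\left(11,Q \right)}}{-8} = - \frac{163 \frac{-7 + 11 \cdot 3}{-8}}{4} = - \frac{163 \left(-7 + 33\right) \left(- \frac{1}{8}\right)}{4} = - \frac{163 \cdot 26 \left(- \frac{1}{8}\right)}{4} = \left(- \frac{163}{4}\right) \left(- \frac{13}{4}\right) = \frac{2119}{16}$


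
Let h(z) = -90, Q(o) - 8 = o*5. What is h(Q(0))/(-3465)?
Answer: 2/77 ≈ 0.025974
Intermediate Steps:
Q(o) = 8 + 5*o (Q(o) = 8 + o*5 = 8 + 5*o)
h(Q(0))/(-3465) = -90/(-3465) = -90*(-1/3465) = 2/77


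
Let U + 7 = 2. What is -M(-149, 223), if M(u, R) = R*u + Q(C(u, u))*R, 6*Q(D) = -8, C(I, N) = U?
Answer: 100573/3 ≈ 33524.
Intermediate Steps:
U = -5 (U = -7 + 2 = -5)
C(I, N) = -5
Q(D) = -4/3 (Q(D) = (⅙)*(-8) = -4/3)
M(u, R) = -4*R/3 + R*u (M(u, R) = R*u - 4*R/3 = -4*R/3 + R*u)
-M(-149, 223) = -223*(-4 + 3*(-149))/3 = -223*(-4 - 447)/3 = -223*(-451)/3 = -1*(-100573/3) = 100573/3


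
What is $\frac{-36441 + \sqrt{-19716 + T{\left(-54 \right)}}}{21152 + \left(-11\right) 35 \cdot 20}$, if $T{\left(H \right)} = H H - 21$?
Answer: $- \frac{12147}{4484} + \frac{i \sqrt{1869}}{4484} \approx -2.709 + 0.0096414 i$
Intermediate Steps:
$T{\left(H \right)} = -21 + H^{2}$ ($T{\left(H \right)} = H^{2} - 21 = -21 + H^{2}$)
$\frac{-36441 + \sqrt{-19716 + T{\left(-54 \right)}}}{21152 + \left(-11\right) 35 \cdot 20} = \frac{-36441 + \sqrt{-19716 - \left(21 - \left(-54\right)^{2}\right)}}{21152 + \left(-11\right) 35 \cdot 20} = \frac{-36441 + \sqrt{-19716 + \left(-21 + 2916\right)}}{21152 - 7700} = \frac{-36441 + \sqrt{-19716 + 2895}}{21152 - 7700} = \frac{-36441 + \sqrt{-16821}}{13452} = \left(-36441 + 3 i \sqrt{1869}\right) \frac{1}{13452} = - \frac{12147}{4484} + \frac{i \sqrt{1869}}{4484}$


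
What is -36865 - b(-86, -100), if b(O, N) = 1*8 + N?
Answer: -36773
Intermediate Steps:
b(O, N) = 8 + N
-36865 - b(-86, -100) = -36865 - (8 - 100) = -36865 - 1*(-92) = -36865 + 92 = -36773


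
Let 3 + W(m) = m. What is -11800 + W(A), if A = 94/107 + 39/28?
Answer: -35354983/2996 ≈ -11801.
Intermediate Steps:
A = 6805/2996 (A = 94*(1/107) + 39*(1/28) = 94/107 + 39/28 = 6805/2996 ≈ 2.2714)
W(m) = -3 + m
-11800 + W(A) = -11800 + (-3 + 6805/2996) = -11800 - 2183/2996 = -35354983/2996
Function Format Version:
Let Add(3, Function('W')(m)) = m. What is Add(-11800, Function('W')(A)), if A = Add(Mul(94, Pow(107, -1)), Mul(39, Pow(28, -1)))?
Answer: Rational(-35354983, 2996) ≈ -11801.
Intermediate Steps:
A = Rational(6805, 2996) (A = Add(Mul(94, Rational(1, 107)), Mul(39, Rational(1, 28))) = Add(Rational(94, 107), Rational(39, 28)) = Rational(6805, 2996) ≈ 2.2714)
Function('W')(m) = Add(-3, m)
Add(-11800, Function('W')(A)) = Add(-11800, Add(-3, Rational(6805, 2996))) = Add(-11800, Rational(-2183, 2996)) = Rational(-35354983, 2996)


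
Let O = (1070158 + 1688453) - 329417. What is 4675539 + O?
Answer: 7104733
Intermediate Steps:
O = 2429194 (O = 2758611 - 329417 = 2429194)
4675539 + O = 4675539 + 2429194 = 7104733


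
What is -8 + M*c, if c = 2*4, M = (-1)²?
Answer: 0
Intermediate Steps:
M = 1
c = 8
-8 + M*c = -8 + 1*8 = -8 + 8 = 0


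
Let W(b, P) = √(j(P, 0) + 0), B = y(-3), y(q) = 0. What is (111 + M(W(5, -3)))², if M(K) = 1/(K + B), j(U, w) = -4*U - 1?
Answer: (1221 + √11)²/121 ≈ 12388.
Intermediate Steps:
j(U, w) = -1 - 4*U
B = 0
W(b, P) = √(-1 - 4*P) (W(b, P) = √((-1 - 4*P) + 0) = √(-1 - 4*P))
M(K) = 1/K (M(K) = 1/(K + 0) = 1/K)
(111 + M(W(5, -3)))² = (111 + 1/(√(-1 - 4*(-3))))² = (111 + 1/(√(-1 + 12)))² = (111 + 1/(√11))² = (111 + √11/11)²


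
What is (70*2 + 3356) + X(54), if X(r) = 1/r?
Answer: 188785/54 ≈ 3496.0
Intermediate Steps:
(70*2 + 3356) + X(54) = (70*2 + 3356) + 1/54 = (140 + 3356) + 1/54 = 3496 + 1/54 = 188785/54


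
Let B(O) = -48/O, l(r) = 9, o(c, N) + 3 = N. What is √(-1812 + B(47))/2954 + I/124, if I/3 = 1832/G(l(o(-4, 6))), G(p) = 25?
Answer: 1374/775 + 9*I*√12361/69419 ≈ 1.7729 + 0.014414*I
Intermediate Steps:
o(c, N) = -3 + N
I = 5496/25 (I = 3*(1832/25) = 5496/25 ≈ 219.84)
√(-1812 + B(47))/2954 + I/124 = √(-1812 - 48/47)/2954 + (5496/25)/124 = √(-1812 - 48*1/47)*(1/2954) + (5496/25)*(1/124) = √(-1812 - 48/47)*(1/2954) + 1374/775 = √(-85212/47)*(1/2954) + 1374/775 = (18*I*√12361/47)*(1/2954) + 1374/775 = 9*I*√12361/69419 + 1374/775 = 1374/775 + 9*I*√12361/69419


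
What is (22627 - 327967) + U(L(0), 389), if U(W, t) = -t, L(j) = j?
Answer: -305729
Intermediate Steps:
(22627 - 327967) + U(L(0), 389) = (22627 - 327967) - 1*389 = -305340 - 389 = -305729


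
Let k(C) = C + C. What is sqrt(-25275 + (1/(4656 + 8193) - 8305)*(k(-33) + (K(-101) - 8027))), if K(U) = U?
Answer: sqrt(11230857544377189)/12849 ≈ 8247.8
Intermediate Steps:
k(C) = 2*C
sqrt(-25275 + (1/(4656 + 8193) - 8305)*(k(-33) + (K(-101) - 8027))) = sqrt(-25275 + (1/(4656 + 8193) - 8305)*(2*(-33) + (-101 - 8027))) = sqrt(-25275 + (1/12849 - 8305)*(-66 - 8128)) = sqrt(-25275 + (1/12849 - 8305)*(-8194)) = sqrt(-25275 - 106710944/12849*(-8194)) = sqrt(-25275 + 874389475136/12849) = sqrt(874064716661/12849) = sqrt(11230857544377189)/12849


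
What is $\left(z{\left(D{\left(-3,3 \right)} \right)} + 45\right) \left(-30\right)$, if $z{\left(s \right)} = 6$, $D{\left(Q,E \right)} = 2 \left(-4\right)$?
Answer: $-1530$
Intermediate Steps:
$D{\left(Q,E \right)} = -8$
$\left(z{\left(D{\left(-3,3 \right)} \right)} + 45\right) \left(-30\right) = \left(6 + 45\right) \left(-30\right) = 51 \left(-30\right) = -1530$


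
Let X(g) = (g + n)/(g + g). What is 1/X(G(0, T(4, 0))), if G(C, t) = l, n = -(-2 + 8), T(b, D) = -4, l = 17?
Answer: 34/11 ≈ 3.0909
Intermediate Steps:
n = -6 (n = -1*6 = -6)
G(C, t) = 17
X(g) = (-6 + g)/(2*g) (X(g) = (g - 6)/(g + g) = (-6 + g)/((2*g)) = (-6 + g)*(1/(2*g)) = (-6 + g)/(2*g))
1/X(G(0, T(4, 0))) = 1/((1/2)*(-6 + 17)/17) = 1/((1/2)*(1/17)*11) = 1/(11/34) = 34/11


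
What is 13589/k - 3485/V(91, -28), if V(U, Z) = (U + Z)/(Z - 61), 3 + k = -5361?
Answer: 61587739/12516 ≈ 4920.7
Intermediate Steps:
k = -5364 (k = -3 - 5361 = -5364)
V(U, Z) = (U + Z)/(-61 + Z)
13589/k - 3485/V(91, -28) = 13589/(-5364) - 3485*(-61 - 28)/(91 - 28) = 13589*(-1/5364) - 3485/(63/(-89)) = -13589/5364 - 3485/((-1/89*63)) = -13589/5364 - 3485/(-63/89) = -13589/5364 - 3485*(-89/63) = -13589/5364 + 310165/63 = 61587739/12516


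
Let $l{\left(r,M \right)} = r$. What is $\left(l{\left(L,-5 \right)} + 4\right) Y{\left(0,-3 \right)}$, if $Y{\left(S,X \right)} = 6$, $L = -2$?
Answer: $12$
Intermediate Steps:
$\left(l{\left(L,-5 \right)} + 4\right) Y{\left(0,-3 \right)} = \left(-2 + 4\right) 6 = 2 \cdot 6 = 12$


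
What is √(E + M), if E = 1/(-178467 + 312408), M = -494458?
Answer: I*√8870671199178357/133941 ≈ 703.18*I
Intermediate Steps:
E = 1/133941 ≈ 7.4660e-6
√(E + M) = √(1/133941 - 494458) = √(-66228198977/133941) = I*√8870671199178357/133941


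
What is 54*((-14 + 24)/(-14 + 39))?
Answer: 108/5 ≈ 21.600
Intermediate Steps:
54*((-14 + 24)/(-14 + 39)) = 54*(10/25) = 54*(10*(1/25)) = 54*(2/5) = 108/5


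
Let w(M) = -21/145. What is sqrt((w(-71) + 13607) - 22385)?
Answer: I*sqrt(184560495)/145 ≈ 93.692*I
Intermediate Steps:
w(M) = -21/145 (w(M) = -21*1/145 = -21/145)
sqrt((w(-71) + 13607) - 22385) = sqrt((-21/145 + 13607) - 22385) = sqrt(1972994/145 - 22385) = sqrt(-1272831/145) = I*sqrt(184560495)/145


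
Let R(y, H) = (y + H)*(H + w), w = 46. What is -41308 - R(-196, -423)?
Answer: -274671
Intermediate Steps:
R(y, H) = (46 + H)*(H + y) (R(y, H) = (y + H)*(H + 46) = (H + y)*(46 + H) = (46 + H)*(H + y))
-41308 - R(-196, -423) = -41308 - ((-423)² + 46*(-423) + 46*(-196) - 423*(-196)) = -41308 - (178929 - 19458 - 9016 + 82908) = -41308 - 1*233363 = -41308 - 233363 = -274671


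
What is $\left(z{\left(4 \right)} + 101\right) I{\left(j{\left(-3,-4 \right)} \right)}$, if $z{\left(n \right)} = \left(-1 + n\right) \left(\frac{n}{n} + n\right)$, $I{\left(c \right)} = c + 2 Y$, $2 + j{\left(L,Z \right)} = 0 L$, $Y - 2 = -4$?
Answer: $-696$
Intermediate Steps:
$Y = -2$ ($Y = 2 - 4 = -2$)
$j{\left(L,Z \right)} = -2$ ($j{\left(L,Z \right)} = -2 + 0 L = -2 + 0 = -2$)
$I{\left(c \right)} = -4 + c$ ($I{\left(c \right)} = c + 2 \left(-2\right) = c - 4 = -4 + c$)
$z{\left(n \right)} = \left(1 + n\right) \left(-1 + n\right)$ ($z{\left(n \right)} = \left(-1 + n\right) \left(1 + n\right) = \left(1 + n\right) \left(-1 + n\right)$)
$\left(z{\left(4 \right)} + 101\right) I{\left(j{\left(-3,-4 \right)} \right)} = \left(\left(-1 + 4^{2}\right) + 101\right) \left(-4 - 2\right) = \left(\left(-1 + 16\right) + 101\right) \left(-6\right) = \left(15 + 101\right) \left(-6\right) = 116 \left(-6\right) = -696$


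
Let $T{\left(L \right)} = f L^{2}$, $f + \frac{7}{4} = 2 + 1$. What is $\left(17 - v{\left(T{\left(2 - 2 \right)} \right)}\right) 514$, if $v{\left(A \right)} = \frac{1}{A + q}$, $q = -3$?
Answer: $\frac{26728}{3} \approx 8909.3$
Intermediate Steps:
$f = \frac{5}{4}$ ($f = - \frac{7}{4} + \left(2 + 1\right) = - \frac{7}{4} + 3 = \frac{5}{4} \approx 1.25$)
$T{\left(L \right)} = \frac{5 L^{2}}{4}$
$v{\left(A \right)} = \frac{1}{-3 + A}$ ($v{\left(A \right)} = \frac{1}{A - 3} = \frac{1}{-3 + A}$)
$\left(17 - v{\left(T{\left(2 - 2 \right)} \right)}\right) 514 = \left(17 - \frac{1}{-3 + \frac{5 \left(2 - 2\right)^{2}}{4}}\right) 514 = \left(17 - \frac{1}{-3 + \frac{5 \cdot 0^{2}}{4}}\right) 514 = \left(17 - \frac{1}{-3 + \frac{5}{4} \cdot 0}\right) 514 = \left(17 - \frac{1}{-3 + 0}\right) 514 = \left(17 - \frac{1}{-3}\right) 514 = \left(17 - - \frac{1}{3}\right) 514 = \left(17 + \frac{1}{3}\right) 514 = \frac{52}{3} \cdot 514 = \frac{26728}{3}$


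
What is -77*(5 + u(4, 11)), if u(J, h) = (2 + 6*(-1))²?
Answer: -1617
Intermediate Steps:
u(J, h) = 16 (u(J, h) = (2 - 6)² = (-4)² = 16)
-77*(5 + u(4, 11)) = -77*(5 + 16) = -77*21 = -1617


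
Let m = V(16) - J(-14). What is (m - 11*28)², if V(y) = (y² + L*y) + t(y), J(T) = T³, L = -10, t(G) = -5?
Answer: 6385729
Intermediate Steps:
V(y) = -5 + y² - 10*y (V(y) = (y² - 10*y) - 5 = -5 + y² - 10*y)
m = 2835 (m = (-5 + 16² - 10*16) - 1*(-14)³ = (-5 + 256 - 160) - 1*(-2744) = 91 + 2744 = 2835)
(m - 11*28)² = (2835 - 11*28)² = (2835 - 308)² = 2527² = 6385729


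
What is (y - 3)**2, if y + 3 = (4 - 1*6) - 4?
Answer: 144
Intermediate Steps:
y = -9 (y = -3 + ((4 - 1*6) - 4) = -3 + ((4 - 6) - 4) = -3 + (-2 - 4) = -3 - 6 = -9)
(y - 3)**2 = (-9 - 3)**2 = (-12)**2 = 144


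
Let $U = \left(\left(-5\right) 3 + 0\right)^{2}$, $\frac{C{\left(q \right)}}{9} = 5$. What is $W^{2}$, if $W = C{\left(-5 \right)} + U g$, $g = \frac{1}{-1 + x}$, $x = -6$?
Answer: $\frac{8100}{49} \approx 165.31$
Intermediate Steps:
$C{\left(q \right)} = 45$ ($C{\left(q \right)} = 9 \cdot 5 = 45$)
$g = - \frac{1}{7}$ ($g = \frac{1}{-1 - 6} = \frac{1}{-7} = - \frac{1}{7} \approx -0.14286$)
$U = 225$ ($U = \left(-15 + 0\right)^{2} = \left(-15\right)^{2} = 225$)
$W = \frac{90}{7}$ ($W = 45 + 225 \left(- \frac{1}{7}\right) = 45 - \frac{225}{7} = \frac{90}{7} \approx 12.857$)
$W^{2} = \left(\frac{90}{7}\right)^{2} = \frac{8100}{49}$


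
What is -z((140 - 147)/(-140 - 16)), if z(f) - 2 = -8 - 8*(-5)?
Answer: -34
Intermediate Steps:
z(f) = 34 (z(f) = 2 + (-8 - 8*(-5)) = 2 + (-8 + 40) = 2 + 32 = 34)
-z((140 - 147)/(-140 - 16)) = -1*34 = -34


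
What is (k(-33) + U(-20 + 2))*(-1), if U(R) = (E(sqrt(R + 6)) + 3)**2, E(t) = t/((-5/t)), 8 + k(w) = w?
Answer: 296/25 ≈ 11.840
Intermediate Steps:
k(w) = -8 + w
E(t) = -t**2/5 (E(t) = t*(-t/5) = -t**2/5)
U(R) = (9/5 - R/5)**2 (U(R) = (-(6/5 + R/5) + 3)**2 = (-(6 + R)/5 + 3)**2 = ((-6/5 - R/5) + 3)**2 = (9/5 - R/5)**2)
(k(-33) + U(-20 + 2))*(-1) = ((-8 - 33) + (-9 + (-20 + 2))**2/25)*(-1) = (-41 + (-9 - 18)**2/25)*(-1) = (-41 + (1/25)*(-27)**2)*(-1) = (-41 + (1/25)*729)*(-1) = (-41 + 729/25)*(-1) = -296/25*(-1) = 296/25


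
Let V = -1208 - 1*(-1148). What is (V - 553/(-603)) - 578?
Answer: -384161/603 ≈ -637.08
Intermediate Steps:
V = -60 (V = -1208 + 1148 = -60)
(V - 553/(-603)) - 578 = (-60 - 553/(-603)) - 578 = (-60 - 553*(-1/603)) - 578 = (-60 + 553/603) - 578 = -35627/603 - 578 = -384161/603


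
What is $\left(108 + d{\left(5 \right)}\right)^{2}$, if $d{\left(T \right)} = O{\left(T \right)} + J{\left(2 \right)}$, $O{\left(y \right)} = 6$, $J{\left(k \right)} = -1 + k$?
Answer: $13225$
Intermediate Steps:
$d{\left(T \right)} = 7$ ($d{\left(T \right)} = 6 + \left(-1 + 2\right) = 6 + 1 = 7$)
$\left(108 + d{\left(5 \right)}\right)^{2} = \left(108 + 7\right)^{2} = 115^{2} = 13225$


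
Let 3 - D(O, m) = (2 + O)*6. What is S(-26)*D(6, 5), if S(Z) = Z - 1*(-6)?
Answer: 900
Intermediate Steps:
S(Z) = 6 + Z (S(Z) = Z + 6 = 6 + Z)
D(O, m) = -9 - 6*O (D(O, m) = 3 - (2 + O)*6 = 3 - (12 + 6*O) = 3 + (-12 - 6*O) = -9 - 6*O)
S(-26)*D(6, 5) = (6 - 26)*(-9 - 6*6) = -20*(-9 - 36) = -20*(-45) = 900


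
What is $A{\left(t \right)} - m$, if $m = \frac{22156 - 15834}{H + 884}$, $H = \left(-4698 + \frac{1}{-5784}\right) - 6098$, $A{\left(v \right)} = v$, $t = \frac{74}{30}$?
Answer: $\frac{2669744053}{859965135} \approx 3.1045$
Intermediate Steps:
$t = \frac{37}{15}$ ($t = 74 \cdot \frac{1}{30} = \frac{37}{15} \approx 2.4667$)
$H = - \frac{62444065}{5784}$ ($H = \left(-4698 - \frac{1}{5784}\right) - 6098 = - \frac{27173233}{5784} - 6098 = - \frac{62444065}{5784} \approx -10796.0$)
$m = - \frac{36566448}{57331009}$ ($m = \frac{22156 - 15834}{- \frac{62444065}{5784} + 884} = \frac{6322}{- \frac{57331009}{5784}} = 6322 \left(- \frac{5784}{57331009}\right) = - \frac{36566448}{57331009} \approx -0.63781$)
$A{\left(t \right)} - m = \frac{37}{15} - - \frac{36566448}{57331009} = \frac{37}{15} + \frac{36566448}{57331009} = \frac{2669744053}{859965135}$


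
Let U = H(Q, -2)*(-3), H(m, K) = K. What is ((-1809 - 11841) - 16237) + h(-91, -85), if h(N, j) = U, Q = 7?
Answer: -29881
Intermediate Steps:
U = 6 (U = -2*(-3) = 6)
h(N, j) = 6
((-1809 - 11841) - 16237) + h(-91, -85) = ((-1809 - 11841) - 16237) + 6 = (-13650 - 16237) + 6 = -29887 + 6 = -29881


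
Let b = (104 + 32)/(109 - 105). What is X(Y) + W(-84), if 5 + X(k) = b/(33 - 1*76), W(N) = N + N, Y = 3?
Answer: -7473/43 ≈ -173.79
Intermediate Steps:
W(N) = 2*N
b = 34 (b = 136/4 = 136*(¼) = 34)
X(k) = -249/43 (X(k) = -5 + 34/(33 - 1*76) = -5 + 34/(33 - 76) = -5 + 34/(-43) = -5 + 34*(-1/43) = -5 - 34/43 = -249/43)
X(Y) + W(-84) = -249/43 + 2*(-84) = -249/43 - 168 = -7473/43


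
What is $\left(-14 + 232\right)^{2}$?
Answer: $47524$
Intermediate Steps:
$\left(-14 + 232\right)^{2} = 218^{2} = 47524$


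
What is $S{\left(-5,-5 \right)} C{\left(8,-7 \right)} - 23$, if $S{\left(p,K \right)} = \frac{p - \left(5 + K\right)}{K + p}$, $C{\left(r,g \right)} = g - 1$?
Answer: $-27$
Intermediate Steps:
$C{\left(r,g \right)} = -1 + g$
$S{\left(p,K \right)} = \frac{-5 + p - K}{K + p}$
$S{\left(-5,-5 \right)} C{\left(8,-7 \right)} - 23 = \frac{-5 - 5 - -5}{-5 - 5} \left(-1 - 7\right) - 23 = \frac{-5 - 5 + 5}{-10} \left(-8\right) - 23 = \left(- \frac{1}{10}\right) \left(-5\right) \left(-8\right) - 23 = \frac{1}{2} \left(-8\right) - 23 = -4 - 23 = -27$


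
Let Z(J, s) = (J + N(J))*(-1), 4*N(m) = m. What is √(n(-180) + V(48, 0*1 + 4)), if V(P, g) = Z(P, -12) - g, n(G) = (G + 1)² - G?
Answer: 9*√397 ≈ 179.32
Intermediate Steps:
N(m) = m/4
n(G) = (1 + G)² - G
Z(J, s) = -5*J/4 (Z(J, s) = (J + J/4)*(-1) = (5*J/4)*(-1) = -5*J/4)
V(P, g) = -g - 5*P/4 (V(P, g) = -5*P/4 - g = -g - 5*P/4)
√(n(-180) + V(48, 0*1 + 4)) = √(((1 - 180)² - 1*(-180)) + (-(0*1 + 4) - 5/4*48)) = √(((-179)² + 180) + (-(0 + 4) - 60)) = √((32041 + 180) + (-1*4 - 60)) = √(32221 + (-4 - 60)) = √(32221 - 64) = √32157 = 9*√397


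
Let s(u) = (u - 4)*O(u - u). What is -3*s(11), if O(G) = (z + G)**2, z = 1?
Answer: -21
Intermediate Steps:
O(G) = (1 + G)**2
s(u) = -4 + u (s(u) = (u - 4)*(1 + (u - u))**2 = (-4 + u)*(1 + 0)**2 = (-4 + u)*1**2 = (-4 + u)*1 = -4 + u)
-3*s(11) = -3*(-4 + 11) = -3*7 = -21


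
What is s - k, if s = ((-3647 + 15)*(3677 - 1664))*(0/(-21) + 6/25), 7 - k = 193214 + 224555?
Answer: -33423246/25 ≈ -1.3369e+6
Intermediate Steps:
k = -417762 (k = 7 - (193214 + 224555) = 7 - 1*417769 = 7 - 417769 = -417762)
s = -43867296/25 (s = (-3632*2013)*(0*(-1/21) + 6*(1/25)) = -7311216*(0 + 6/25) = -7311216*6/25 = -43867296/25 ≈ -1.7547e+6)
s - k = -43867296/25 - 1*(-417762) = -43867296/25 + 417762 = -33423246/25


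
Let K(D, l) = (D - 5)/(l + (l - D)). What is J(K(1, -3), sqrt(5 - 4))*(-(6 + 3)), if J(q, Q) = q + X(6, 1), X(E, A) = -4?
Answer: 216/7 ≈ 30.857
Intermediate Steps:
K(D, l) = (-5 + D)/(-D + 2*l)
J(q, Q) = -4 + q (J(q, Q) = q - 4 = -4 + q)
J(K(1, -3), sqrt(5 - 4))*(-(6 + 3)) = (-4 + (5 - 1*1)/(1 - 2*(-3)))*(-(6 + 3)) = (-4 + (5 - 1)/(1 + 6))*(-1*9) = (-4 + 4/7)*(-9) = -24/7*(-9) = 216/7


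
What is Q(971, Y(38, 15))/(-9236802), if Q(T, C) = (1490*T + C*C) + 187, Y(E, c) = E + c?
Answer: -241631/1539467 ≈ -0.15696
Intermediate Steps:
Q(T, C) = 187 + C² + 1490*T (Q(T, C) = (1490*T + C²) + 187 = (C² + 1490*T) + 187 = 187 + C² + 1490*T)
Q(971, Y(38, 15))/(-9236802) = (187 + (38 + 15)² + 1490*971)/(-9236802) = (187 + 53² + 1446790)*(-1/9236802) = (187 + 2809 + 1446790)*(-1/9236802) = 1449786*(-1/9236802) = -241631/1539467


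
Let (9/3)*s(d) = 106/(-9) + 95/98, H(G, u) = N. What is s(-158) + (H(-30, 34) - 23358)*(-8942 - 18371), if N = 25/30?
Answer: 844013525093/1323 ≈ 6.3795e+8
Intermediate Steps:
N = 5/6 (N = 25*(1/30) = 5/6 ≈ 0.83333)
H(G, u) = 5/6
s(d) = -9533/2646 (s(d) = (106/(-9) + 95/98)/3 = (106*(-1/9) + 95*(1/98))/3 = (-106/9 + 95/98)/3 = (1/3)*(-9533/882) = -9533/2646)
s(-158) + (H(-30, 34) - 23358)*(-8942 - 18371) = -9533/2646 + (5/6 - 23358)*(-8942 - 18371) = -9533/2646 - 140143/6*(-27313) = -9533/2646 + 3827725759/6 = 844013525093/1323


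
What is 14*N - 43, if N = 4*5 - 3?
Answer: 195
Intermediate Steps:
N = 17 (N = 20 - 3 = 17)
14*N - 43 = 14*17 - 43 = 238 - 43 = 195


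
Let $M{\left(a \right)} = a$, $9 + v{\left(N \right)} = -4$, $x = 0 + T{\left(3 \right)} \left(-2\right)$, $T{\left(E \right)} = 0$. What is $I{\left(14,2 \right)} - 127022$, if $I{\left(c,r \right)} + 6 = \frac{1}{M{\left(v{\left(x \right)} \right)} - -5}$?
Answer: $- \frac{1016225}{8} \approx -1.2703 \cdot 10^{5}$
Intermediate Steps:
$x = 0$ ($x = 0 + 0 \left(-2\right) = 0 + 0 = 0$)
$v{\left(N \right)} = -13$ ($v{\left(N \right)} = -9 - 4 = -13$)
$I{\left(c,r \right)} = - \frac{49}{8}$ ($I{\left(c,r \right)} = -6 + \frac{1}{-13 - -5} = -6 + \frac{1}{-13 + 5} = -6 + \frac{1}{-8} = -6 - \frac{1}{8} = - \frac{49}{8}$)
$I{\left(14,2 \right)} - 127022 = - \frac{49}{8} - 127022 = - \frac{1016225}{8}$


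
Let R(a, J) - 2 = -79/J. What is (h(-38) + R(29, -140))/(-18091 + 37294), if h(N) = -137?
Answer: -18821/2688420 ≈ -0.0070008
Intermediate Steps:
R(a, J) = 2 - 79/J
(h(-38) + R(29, -140))/(-18091 + 37294) = (-137 + (2 - 79/(-140)))/(-18091 + 37294) = (-137 + (2 - 79*(-1/140)))/19203 = (-137 + (2 + 79/140))*(1/19203) = (-137 + 359/140)*(1/19203) = -18821/140*1/19203 = -18821/2688420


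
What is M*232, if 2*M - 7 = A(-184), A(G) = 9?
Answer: 1856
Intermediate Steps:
M = 8 (M = 7/2 + (½)*9 = 7/2 + 9/2 = 8)
M*232 = 8*232 = 1856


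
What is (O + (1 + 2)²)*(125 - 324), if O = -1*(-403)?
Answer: -81988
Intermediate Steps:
O = 403
(O + (1 + 2)²)*(125 - 324) = (403 + (1 + 2)²)*(125 - 324) = (403 + 3²)*(-199) = (403 + 9)*(-199) = 412*(-199) = -81988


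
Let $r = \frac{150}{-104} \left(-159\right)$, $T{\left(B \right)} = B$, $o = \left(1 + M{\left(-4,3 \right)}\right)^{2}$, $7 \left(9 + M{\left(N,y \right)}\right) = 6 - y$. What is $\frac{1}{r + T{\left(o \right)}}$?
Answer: $\frac{2548}{730393} \approx 0.0034885$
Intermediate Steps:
$M{\left(N,y \right)} = - \frac{57}{7} - \frac{y}{7}$ ($M{\left(N,y \right)} = -9 + \frac{6 - y}{7} = -9 - \left(- \frac{6}{7} + \frac{y}{7}\right) = - \frac{57}{7} - \frac{y}{7}$)
$o = \frac{2809}{49}$ ($o = \left(1 - \frac{60}{7}\right)^{2} = \left(- \frac{53}{7}\right)^{2} = \frac{2809}{49} \approx 57.327$)
$r = \frac{11925}{52}$ ($r = 150 \left(- \frac{1}{104}\right) \left(-159\right) = \left(- \frac{75}{52}\right) \left(-159\right) = \frac{11925}{52} \approx 229.33$)
$\frac{1}{r + T{\left(o \right)}} = \frac{1}{\frac{11925}{52} + \frac{2809}{49}} = \frac{1}{\frac{730393}{2548}} = \frac{2548}{730393}$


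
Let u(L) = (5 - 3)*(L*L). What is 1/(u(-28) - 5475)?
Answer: -1/3907 ≈ -0.00025595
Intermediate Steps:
u(L) = 2*L**2
1/(u(-28) - 5475) = 1/(2*(-28)**2 - 5475) = 1/(2*784 - 5475) = 1/(1568 - 5475) = 1/(-3907) = -1/3907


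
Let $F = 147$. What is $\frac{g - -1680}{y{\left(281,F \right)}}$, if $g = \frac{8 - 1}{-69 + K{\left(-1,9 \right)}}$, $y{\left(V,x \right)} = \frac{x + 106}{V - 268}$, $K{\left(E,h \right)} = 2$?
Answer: $\frac{1463189}{16951} \approx 86.319$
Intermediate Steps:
$y{\left(V,x \right)} = \frac{106 + x}{-268 + V}$
$g = - \frac{7}{67}$ ($g = \frac{8 - 1}{-69 + 2} = \frac{7}{-67} = 7 \left(- \frac{1}{67}\right) = - \frac{7}{67} \approx -0.10448$)
$\frac{g - -1680}{y{\left(281,F \right)}} = \frac{- \frac{7}{67} - -1680}{\frac{1}{-268 + 281} \left(106 + 147\right)} = \frac{- \frac{7}{67} + 1680}{\frac{1}{13} \cdot 253} = \frac{112553}{67 \cdot \frac{1}{13} \cdot 253} = \frac{112553}{67 \cdot \frac{253}{13}} = \frac{112553}{67} \cdot \frac{13}{253} = \frac{1463189}{16951}$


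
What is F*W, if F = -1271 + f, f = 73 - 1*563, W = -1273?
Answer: 2241753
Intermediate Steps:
f = -490 (f = 73 - 563 = -490)
F = -1761 (F = -1271 - 490 = -1761)
F*W = -1761*(-1273) = 2241753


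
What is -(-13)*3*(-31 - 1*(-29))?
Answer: -78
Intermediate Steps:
-(-13)*3*(-31 - 1*(-29)) = -(-13)*3*(-31 + 29) = -(-13)*3*(-2) = -(-13)*(-6) = -13*6 = -78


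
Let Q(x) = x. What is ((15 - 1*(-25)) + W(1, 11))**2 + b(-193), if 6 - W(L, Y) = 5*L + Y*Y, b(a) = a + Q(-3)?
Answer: 6204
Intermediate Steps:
b(a) = -3 + a (b(a) = a - 3 = -3 + a)
W(L, Y) = 6 - Y**2 - 5*L (W(L, Y) = 6 - (5*L + Y*Y) = 6 - (5*L + Y**2) = 6 - (Y**2 + 5*L) = 6 + (-Y**2 - 5*L) = 6 - Y**2 - 5*L)
((15 - 1*(-25)) + W(1, 11))**2 + b(-193) = ((15 - 1*(-25)) + (6 - 1*11**2 - 5*1))**2 + (-3 - 193) = ((15 + 25) + (6 - 1*121 - 5))**2 - 196 = (40 + (6 - 121 - 5))**2 - 196 = (40 - 120)**2 - 196 = (-80)**2 - 196 = 6400 - 196 = 6204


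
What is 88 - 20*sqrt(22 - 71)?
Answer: 88 - 140*I ≈ 88.0 - 140.0*I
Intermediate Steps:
88 - 20*sqrt(22 - 71) = 88 - 140*I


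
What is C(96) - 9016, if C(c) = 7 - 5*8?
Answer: -9049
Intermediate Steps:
C(c) = -33 (C(c) = 7 - 40 = -33)
C(96) - 9016 = -33 - 9016 = -9049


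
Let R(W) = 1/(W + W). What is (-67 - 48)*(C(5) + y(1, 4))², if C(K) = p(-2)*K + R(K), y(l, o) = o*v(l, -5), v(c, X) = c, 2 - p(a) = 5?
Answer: -273263/20 ≈ -13663.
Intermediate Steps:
p(a) = -3 (p(a) = 2 - 1*5 = 2 - 5 = -3)
R(W) = 1/(2*W)
y(l, o) = l*o (y(l, o) = o*l = l*o)
C(K) = 1/(2*K) - 3*K (C(K) = -3*K + 1/(2*K) = 1/(2*K) - 3*K)
(-67 - 48)*(C(5) + y(1, 4))² = (-67 - 48)*(((½)/5 - 3*5) + 1*4)² = -115*(((½)*(⅕) - 15) + 4)² = -115*((⅒ - 15) + 4)² = -115*(-149/10 + 4)² = -115*(-109/10)² = -115*11881/100 = -273263/20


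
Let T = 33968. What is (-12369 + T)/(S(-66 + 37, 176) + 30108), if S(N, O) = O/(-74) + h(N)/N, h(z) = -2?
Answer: 23175727/32303406 ≈ 0.71744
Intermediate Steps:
S(N, O) = -2/N - O/74 (S(N, O) = O/(-74) - 2/N = O*(-1/74) - 2/N = -O/74 - 2/N = -2/N - O/74)
(-12369 + T)/(S(-66 + 37, 176) + 30108) = (-12369 + 33968)/((-2/(-66 + 37) - 1/74*176) + 30108) = 21599/((-2/(-29) - 88/37) + 30108) = 21599/((-2*(-1/29) - 88/37) + 30108) = 21599/((2/29 - 88/37) + 30108) = 21599/(-2478/1073 + 30108) = 21599/(32303406/1073) = 21599*(1073/32303406) = 23175727/32303406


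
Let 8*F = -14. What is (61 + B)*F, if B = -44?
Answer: -119/4 ≈ -29.750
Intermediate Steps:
F = -7/4 (F = (⅛)*(-14) = -7/4 ≈ -1.7500)
(61 + B)*F = (61 - 44)*(-7/4) = 17*(-7/4) = -119/4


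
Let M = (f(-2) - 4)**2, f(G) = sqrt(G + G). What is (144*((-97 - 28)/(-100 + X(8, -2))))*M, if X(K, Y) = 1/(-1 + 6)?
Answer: 1080000/499 - 1440000*I/499 ≈ 2164.3 - 2885.8*I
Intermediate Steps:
X(K, Y) = 1/5
f(G) = sqrt(2)*sqrt(G) (f(G) = sqrt(2*G) = sqrt(2)*sqrt(G))
M = (-4 + 2*I)**2 (M = (sqrt(2)*sqrt(-2) - 4)**2 = (sqrt(2)*(I*sqrt(2)) - 4)**2 = (2*I - 4)**2 = (-4 + 2*I)**2 ≈ 12.0 - 16.0*I)
(144*((-97 - 28)/(-100 + X(8, -2))))*M = (144*((-97 - 28)/(-100 + 1/5)))*(12 - 16*I) = (144*(-125/(-499/5)))*(12 - 16*I) = (144*(-125*(-5/499)))*(12 - 16*I) = (144*(625/499))*(12 - 16*I) = 90000*(12 - 16*I)/499 = 1080000/499 - 1440000*I/499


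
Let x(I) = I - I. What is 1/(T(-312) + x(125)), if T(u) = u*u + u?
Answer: 1/97032 ≈ 1.0306e-5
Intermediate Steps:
x(I) = 0
T(u) = u + u² (T(u) = u² + u = u + u²)
1/(T(-312) + x(125)) = 1/(-312*(1 - 312) + 0) = 1/(-312*(-311) + 0) = 1/(97032 + 0) = 1/97032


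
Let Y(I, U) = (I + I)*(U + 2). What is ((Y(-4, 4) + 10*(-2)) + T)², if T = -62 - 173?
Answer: 91809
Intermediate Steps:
Y(I, U) = 2*I*(2 + U) (Y(I, U) = (2*I)*(2 + U) = 2*I*(2 + U))
T = -235
((Y(-4, 4) + 10*(-2)) + T)² = ((2*(-4)*(2 + 4) + 10*(-2)) - 235)² = ((2*(-4)*6 - 20) - 235)² = ((-48 - 20) - 235)² = (-68 - 235)² = (-303)² = 91809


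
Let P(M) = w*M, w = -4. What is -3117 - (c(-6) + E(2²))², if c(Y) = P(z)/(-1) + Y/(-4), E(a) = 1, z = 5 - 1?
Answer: -13837/4 ≈ -3459.3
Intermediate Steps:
z = 4
P(M) = -4*M
c(Y) = 16 - Y/4 (c(Y) = -4*4/(-1) + Y/(-4) = -16*(-1) + Y*(-¼) = 16 - Y/4)
-3117 - (c(-6) + E(2²))² = -3117 - ((16 - ¼*(-6)) + 1)² = -3117 - ((16 + 3/2) + 1)² = -3117 - (35/2 + 1)² = -3117 - (37/2)² = -3117 - 1*1369/4 = -3117 - 1369/4 = -13837/4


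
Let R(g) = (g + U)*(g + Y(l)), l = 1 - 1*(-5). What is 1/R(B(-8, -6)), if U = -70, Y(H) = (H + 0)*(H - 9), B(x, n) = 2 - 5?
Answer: 1/1533 ≈ 0.00065232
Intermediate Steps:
B(x, n) = -3
l = 6 (l = 1 + 5 = 6)
Y(H) = H*(-9 + H)
R(g) = (-70 + g)*(-18 + g) (R(g) = (g - 70)*(g + 6*(-9 + 6)) = (-70 + g)*(g + 6*(-3)) = (-70 + g)*(g - 18) = (-70 + g)*(-18 + g))
1/R(B(-8, -6)) = 1/(1260 + (-3)**2 - 88*(-3)) = 1/(1260 + 9 + 264) = 1/1533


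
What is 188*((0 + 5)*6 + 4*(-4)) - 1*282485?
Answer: -279853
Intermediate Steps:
188*((0 + 5)*6 + 4*(-4)) - 1*282485 = 188*(5*6 - 16) - 282485 = 188*(30 - 16) - 282485 = 188*14 - 282485 = 2632 - 282485 = -279853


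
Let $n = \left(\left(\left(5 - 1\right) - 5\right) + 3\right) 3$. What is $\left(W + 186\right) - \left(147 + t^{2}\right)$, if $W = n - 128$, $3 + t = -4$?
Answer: $-132$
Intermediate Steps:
$t = -7$ ($t = -3 - 4 = -7$)
$n = 6$ ($n = \left(\left(4 - 5\right) + 3\right) 3 = \left(-1 + 3\right) 3 = 2 \cdot 3 = 6$)
$W = -122$ ($W = 6 - 128 = -122$)
$\left(W + 186\right) - \left(147 + t^{2}\right) = \left(-122 + 186\right) - 196 = 64 - 196 = -132$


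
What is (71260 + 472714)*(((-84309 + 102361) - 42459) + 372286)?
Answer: 189237131146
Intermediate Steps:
(71260 + 472714)*(((-84309 + 102361) - 42459) + 372286) = 543974*((18052 - 42459) + 372286) = 543974*(-24407 + 372286) = 543974*347879 = 189237131146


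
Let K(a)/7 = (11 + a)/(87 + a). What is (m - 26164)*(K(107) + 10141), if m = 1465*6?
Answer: -17097579660/97 ≈ -1.7626e+8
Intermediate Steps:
K(a) = 7*(11 + a)/(87 + a) (K(a) = 7*((11 + a)/(87 + a)) = 7*(11 + a)/(87 + a))
m = 8790
(m - 26164)*(K(107) + 10141) = (8790 - 26164)*(7*(11 + 107)/(87 + 107) + 10141) = -17374*(7*118/194 + 10141) = -17374*(7*(1/194)*118 + 10141) = -17374*(413/97 + 10141) = -17374*984090/97 = -17097579660/97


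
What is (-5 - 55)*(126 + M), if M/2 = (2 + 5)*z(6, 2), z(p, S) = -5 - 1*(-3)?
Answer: -5880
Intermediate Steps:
z(p, S) = -2 (z(p, S) = -5 + 3 = -2)
M = -28 (M = 2*((2 + 5)*(-2)) = 2*(7*(-2)) = 2*(-14) = -28)
(-5 - 55)*(126 + M) = (-5 - 55)*(126 - 28) = -60*98 = -5880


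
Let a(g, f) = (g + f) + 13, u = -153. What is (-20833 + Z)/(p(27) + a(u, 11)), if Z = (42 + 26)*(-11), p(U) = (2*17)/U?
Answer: 582687/3449 ≈ 168.94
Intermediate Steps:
a(g, f) = 13 + f + g (a(g, f) = (f + g) + 13 = 13 + f + g)
p(U) = 34/U
Z = -748 (Z = 68*(-11) = -748)
(-20833 + Z)/(p(27) + a(u, 11)) = (-20833 - 748)/(34/27 + (13 + 11 - 153)) = -21581/(34*(1/27) - 129) = -21581/(34/27 - 129) = -21581/(-3449/27) = -21581*(-27/3449) = 582687/3449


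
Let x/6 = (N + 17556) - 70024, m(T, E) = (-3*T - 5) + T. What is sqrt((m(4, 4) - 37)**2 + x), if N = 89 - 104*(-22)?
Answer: I*sqrt(298046) ≈ 545.94*I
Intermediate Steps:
m(T, E) = -5 - 2*T (m(T, E) = (-5 - 3*T) + T = -5 - 2*T)
N = 2377 (N = 89 + 2288 = 2377)
x = -300546 (x = 6*((2377 + 17556) - 70024) = 6*(19933 - 70024) = 6*(-50091) = -300546)
sqrt((m(4, 4) - 37)**2 + x) = sqrt(((-5 - 2*4) - 37)**2 - 300546) = sqrt(((-5 - 8) - 37)**2 - 300546) = sqrt((-13 - 37)**2 - 300546) = sqrt((-50)**2 - 300546) = sqrt(2500 - 300546) = sqrt(-298046) = I*sqrt(298046)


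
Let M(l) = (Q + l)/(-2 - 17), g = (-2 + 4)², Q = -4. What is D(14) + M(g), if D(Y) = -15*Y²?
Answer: -2940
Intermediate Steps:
g = 4 (g = 2² = 4)
M(l) = 4/19 - l/19 (M(l) = (-4 + l)/(-2 - 17) = (-4 + l)/(-19) = (-4 + l)*(-1/19) = 4/19 - l/19)
D(14) + M(g) = -15*14² + (4/19 - 1/19*4) = -15*196 + (4/19 - 4/19) = -2940 + 0 = -2940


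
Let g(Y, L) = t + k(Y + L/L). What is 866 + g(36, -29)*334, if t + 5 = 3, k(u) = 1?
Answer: 532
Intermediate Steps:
t = -2 (t = -5 + 3 = -2)
g(Y, L) = -1 (g(Y, L) = -2 + 1 = -1)
866 + g(36, -29)*334 = 866 - 1*334 = 866 - 334 = 532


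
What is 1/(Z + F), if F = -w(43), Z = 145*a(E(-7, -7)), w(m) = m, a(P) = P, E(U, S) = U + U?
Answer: -1/2073 ≈ -0.00048239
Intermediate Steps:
E(U, S) = 2*U
Z = -2030 (Z = 145*(2*(-7)) = 145*(-14) = -2030)
F = -43 (F = -1*43 = -43)
1/(Z + F) = 1/(-2030 - 43) = 1/(-2073) = -1/2073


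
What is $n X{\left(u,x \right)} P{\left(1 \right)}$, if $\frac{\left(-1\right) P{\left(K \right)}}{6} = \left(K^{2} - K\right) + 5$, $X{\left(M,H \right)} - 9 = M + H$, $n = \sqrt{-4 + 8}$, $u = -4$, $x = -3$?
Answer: $-120$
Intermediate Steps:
$n = 2$ ($n = \sqrt{4} = 2$)
$X{\left(M,H \right)} = 9 + H + M$ ($X{\left(M,H \right)} = 9 + \left(M + H\right) = 9 + \left(H + M\right) = 9 + H + M$)
$P{\left(K \right)} = -30 - 6 K^{2} + 6 K$ ($P{\left(K \right)} = - 6 \left(\left(K^{2} - K\right) + 5\right) = - 6 \left(5 + K^{2} - K\right) = -30 - 6 K^{2} + 6 K$)
$n X{\left(u,x \right)} P{\left(1 \right)} = 2 \left(9 - 3 - 4\right) \left(-30 - 6 \cdot 1^{2} + 6 \cdot 1\right) = 2 \cdot 2 \left(-30 - 6 + 6\right) = 4 \left(-30 - 6 + 6\right) = 4 \left(-30\right) = -120$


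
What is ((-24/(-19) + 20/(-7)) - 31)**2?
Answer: 18792225/17689 ≈ 1062.4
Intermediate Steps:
((-24/(-19) + 20/(-7)) - 31)**2 = ((-24*(-1/19) + 20*(-1/7)) - 31)**2 = ((24/19 - 20/7) - 31)**2 = (-212/133 - 31)**2 = (-4335/133)**2 = 18792225/17689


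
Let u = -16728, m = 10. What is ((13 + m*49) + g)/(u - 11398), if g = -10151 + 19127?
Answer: -9479/28126 ≈ -0.33702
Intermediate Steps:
g = 8976
((13 + m*49) + g)/(u - 11398) = ((13 + 10*49) + 8976)/(-16728 - 11398) = ((13 + 490) + 8976)/(-28126) = (503 + 8976)*(-1/28126) = 9479*(-1/28126) = -9479/28126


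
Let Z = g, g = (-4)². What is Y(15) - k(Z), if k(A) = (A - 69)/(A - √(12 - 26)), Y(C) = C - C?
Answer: 424/135 + 53*I*√14/270 ≈ 3.1407 + 0.73447*I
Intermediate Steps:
g = 16
Y(C) = 0
Z = 16
k(A) = (-69 + A)/(A - I*√14) (k(A) = (-69 + A)/(A - √(-14)) = (-69 + A)/(A - I*√14))
Y(15) - k(Z) = 0 - (-69 + 16)/(16 - I*√14) = 0 - (-53)/(16 - I*√14) = 0 + 53/(16 - I*√14) = 53/(16 - I*√14)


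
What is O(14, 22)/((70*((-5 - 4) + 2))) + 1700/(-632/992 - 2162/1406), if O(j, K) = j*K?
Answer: -741557826/947905 ≈ -782.31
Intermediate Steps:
O(j, K) = K*j
O(14, 22)/((70*((-5 - 4) + 2))) + 1700/(-632/992 - 2162/1406) = (22*14)/((70*((-5 - 4) + 2))) + 1700/(-632/992 - 2162/1406) = 308/((70*(-9 + 2))) + 1700/(-632*1/992 - 2162*1/1406) = 308/((70*(-7))) + 1700/(-79/124 - 1081/703) = 308/(-490) + 1700/(-189581/87172) = 308*(-1/490) + 1700*(-87172/189581) = -22/35 - 148192400/189581 = -741557826/947905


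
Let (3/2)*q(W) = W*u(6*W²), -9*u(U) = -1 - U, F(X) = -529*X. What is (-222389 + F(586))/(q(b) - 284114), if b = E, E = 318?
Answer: -4791447/126072914 ≈ -0.038005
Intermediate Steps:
u(U) = ⅑ + U/9 (u(U) = -(-1 - U)/9 = ⅑ + U/9)
b = 318
q(W) = 2*W*(⅑ + 2*W²/3)/3 (q(W) = 2*(W*(⅑ + (6*W²)/9))/3 = 2*(W*(⅑ + 2*W²/3))/3 = 2*W*(⅑ + 2*W²/3)/3)
(-222389 + F(586))/(q(b) - 284114) = (-222389 - 529*586)/((2/27)*318*(1 + 6*318²) - 284114) = (-222389 - 309994)/((2/27)*318*(1 + 6*101124) - 284114) = -532383/((2/27)*318*(1 + 606744) - 284114) = -532383/((2/27)*318*606745 - 284114) = -532383/(128629940/9 - 284114) = -532383/126072914/9 = -532383*9/126072914 = -4791447/126072914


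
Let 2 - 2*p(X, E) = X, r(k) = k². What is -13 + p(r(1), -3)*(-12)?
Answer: -19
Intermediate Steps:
p(X, E) = 1 - X/2
-13 + p(r(1), -3)*(-12) = -13 + (1 - ½*1²)*(-12) = -13 + (1 - ½*1)*(-12) = -13 + (1 - ½)*(-12) = -13 + (½)*(-12) = -13 - 6 = -19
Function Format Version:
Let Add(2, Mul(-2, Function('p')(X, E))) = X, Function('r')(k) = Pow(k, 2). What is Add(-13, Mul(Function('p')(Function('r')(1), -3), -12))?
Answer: -19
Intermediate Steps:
Function('p')(X, E) = Add(1, Mul(Rational(-1, 2), X))
Add(-13, Mul(Function('p')(Function('r')(1), -3), -12)) = Add(-13, Mul(Add(1, Mul(Rational(-1, 2), Pow(1, 2))), -12)) = Add(-13, Mul(Add(1, Mul(Rational(-1, 2), 1)), -12)) = Add(-13, Mul(Add(1, Rational(-1, 2)), -12)) = Add(-13, Mul(Rational(1, 2), -12)) = Add(-13, -6) = -19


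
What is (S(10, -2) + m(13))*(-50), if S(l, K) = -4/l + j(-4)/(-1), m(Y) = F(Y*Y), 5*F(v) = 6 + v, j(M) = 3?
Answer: -1580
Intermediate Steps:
F(v) = 6/5 + v/5 (F(v) = (6 + v)/5 = 6/5 + v/5)
m(Y) = 6/5 + Y²/5 (m(Y) = 6/5 + (Y*Y)/5 = 6/5 + Y²/5)
S(l, K) = -3 - 4/l (S(l, K) = -4/l + 3/(-1) = -4/l + 3*(-1) = -4/l - 3 = -3 - 4/l)
(S(10, -2) + m(13))*(-50) = ((-3 - 4/10) + (6/5 + (⅕)*13²))*(-50) = ((-3 - 4*⅒) + (6/5 + (⅕)*169))*(-50) = ((-3 - ⅖) + (6/5 + 169/5))*(-50) = (-17/5 + 35)*(-50) = (158/5)*(-50) = -1580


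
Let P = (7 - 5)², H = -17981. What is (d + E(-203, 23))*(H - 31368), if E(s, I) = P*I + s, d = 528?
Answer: -20578533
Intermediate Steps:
P = 4 (P = 2² = 4)
E(s, I) = s + 4*I (E(s, I) = 4*I + s = s + 4*I)
(d + E(-203, 23))*(H - 31368) = (528 + (-203 + 4*23))*(-17981 - 31368) = (528 + (-203 + 92))*(-49349) = (528 - 111)*(-49349) = 417*(-49349) = -20578533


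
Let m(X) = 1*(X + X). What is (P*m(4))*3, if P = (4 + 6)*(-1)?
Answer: -240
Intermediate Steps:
m(X) = 2*X (m(X) = 1*(2*X) = 2*X)
P = -10 (P = 10*(-1) = -10)
(P*m(4))*3 = -20*4*3 = -10*8*3 = -80*3 = -240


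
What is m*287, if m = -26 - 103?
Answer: -37023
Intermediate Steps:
m = -129
m*287 = -129*287 = -37023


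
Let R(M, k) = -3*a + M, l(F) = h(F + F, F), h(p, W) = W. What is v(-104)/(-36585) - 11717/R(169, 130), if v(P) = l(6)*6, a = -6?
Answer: -47630353/760155 ≈ -62.659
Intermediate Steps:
l(F) = F
R(M, k) = 18 + M (R(M, k) = -3*(-6) + M = 18 + M)
v(P) = 36 (v(P) = 6*6 = 36)
v(-104)/(-36585) - 11717/R(169, 130) = 36/(-36585) - 11717/(18 + 169) = 36*(-1/36585) - 11717/187 = -4/4065 - 11717*1/187 = -4/4065 - 11717/187 = -47630353/760155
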